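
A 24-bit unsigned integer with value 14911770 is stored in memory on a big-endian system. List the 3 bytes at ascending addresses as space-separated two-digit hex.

14911770 in hexadecimal, padded to 24 bits, is 0xE3891A.
Split into bytes (most-significant first): E3 89 1A.
Big-endian: lowest address holds the most-significant byte.
So the memory order matches the most-significant-first order: E3 89 1A.

E3 89 1A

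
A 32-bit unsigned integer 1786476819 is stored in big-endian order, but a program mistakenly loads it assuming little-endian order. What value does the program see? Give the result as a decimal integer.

1786476819 in 32-bit hexadecimal is 0x6A7B7913.
Stored big-endian, the bytes at ascending addresses are 6A 7B 79 13.
Read back as little-endian, the first byte is least significant, giving 0x13797B6A.
0x13797B6A = 326728554.

326728554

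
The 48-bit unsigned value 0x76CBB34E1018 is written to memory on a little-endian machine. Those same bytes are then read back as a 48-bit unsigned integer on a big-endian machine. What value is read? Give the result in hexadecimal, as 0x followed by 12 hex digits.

Stored little-endian, the bytes at ascending addresses are 18 10 4E B3 CB 76.
Read back as big-endian, the last byte is least significant, giving 0x18104EB3CB76.

0x18104EB3CB76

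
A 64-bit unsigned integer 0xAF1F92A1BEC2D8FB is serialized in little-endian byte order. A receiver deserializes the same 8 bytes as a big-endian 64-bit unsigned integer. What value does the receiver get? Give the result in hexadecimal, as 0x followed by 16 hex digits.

0xFBD8C2BEA1921FAF

Stored little-endian, the bytes at ascending addresses are FB D8 C2 BE A1 92 1F AF.
Read back as big-endian, the last byte is least significant, giving 0xFBD8C2BEA1921FAF.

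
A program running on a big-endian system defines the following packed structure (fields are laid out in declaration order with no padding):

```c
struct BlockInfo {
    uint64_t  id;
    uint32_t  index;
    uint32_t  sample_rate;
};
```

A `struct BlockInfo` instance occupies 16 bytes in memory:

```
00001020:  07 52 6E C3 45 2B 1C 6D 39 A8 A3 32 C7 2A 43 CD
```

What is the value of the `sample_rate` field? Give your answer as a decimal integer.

`sample_rate` follows `id` (8 B), `index` (4 B), so it starts at offset 8 + 4 = 12 and occupies 4 bytes.
Bytes at offsets 12..15: C7 2A 43 CD.
Big-endian: lowest address holds the most-significant byte.
The bytes are already most-significant first: 0xC72A43CD.
0xC72A43CD = 3341435853.

3341435853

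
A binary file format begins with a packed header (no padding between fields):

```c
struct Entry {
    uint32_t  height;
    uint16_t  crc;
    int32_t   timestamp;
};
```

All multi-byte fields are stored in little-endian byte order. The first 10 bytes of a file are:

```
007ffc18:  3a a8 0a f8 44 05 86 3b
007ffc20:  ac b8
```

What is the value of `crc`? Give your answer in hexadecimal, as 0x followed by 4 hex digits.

`crc` follows `height` (4 bytes), so it starts at byte offset 4 and occupies 2 bytes.
Bytes at offsets 4..5: 44 05.
Little-endian: lowest address holds the least-significant byte.
Reassemble most-significant byte first: 05 44 → 0x0544.

0x0544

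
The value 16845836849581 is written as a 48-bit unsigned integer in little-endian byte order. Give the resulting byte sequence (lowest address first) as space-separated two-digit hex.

16845836849581 in hexadecimal, padded to 48 bits, is 0x0F523A1F11AD.
Split into bytes (most-significant first): 0F 52 3A 1F 11 AD.
Little-endian stores the least-significant byte at the lowest address.
So at ascending addresses the bytes are AD 11 1F 3A 52 0F.

AD 11 1F 3A 52 0F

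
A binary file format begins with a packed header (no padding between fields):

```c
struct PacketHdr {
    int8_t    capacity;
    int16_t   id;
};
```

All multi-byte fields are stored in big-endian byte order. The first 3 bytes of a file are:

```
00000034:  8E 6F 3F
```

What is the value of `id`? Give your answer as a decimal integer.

28479

`id` follows `capacity` (1 byte), so it starts at byte offset 1 and occupies 2 bytes.
Bytes at offsets 1..2: 6F 3F.
In big-endian order the high byte comes first in memory.
The bytes are already most-significant first: 0x6F3F.
0x6F3F = 28479.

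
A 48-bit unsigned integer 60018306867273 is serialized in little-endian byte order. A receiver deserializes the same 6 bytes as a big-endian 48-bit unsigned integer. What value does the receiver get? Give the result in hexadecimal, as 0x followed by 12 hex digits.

60018306867273 in 48-bit hexadecimal is 0x369619DC6049.
Stored little-endian, the bytes at ascending addresses are 49 60 DC 19 96 36.
Read back as big-endian, the last byte is least significant, giving 0x4960DC199636.

0x4960DC199636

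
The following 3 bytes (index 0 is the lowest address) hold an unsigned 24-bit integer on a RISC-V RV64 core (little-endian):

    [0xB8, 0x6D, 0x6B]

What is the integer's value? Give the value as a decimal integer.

7040440

Little-endian stores the least-significant byte at the lowest address.
Reassemble most-significant byte first: 6B 6D B8 → 0x6B6DB8.
0x6B6DB8 = 7040440.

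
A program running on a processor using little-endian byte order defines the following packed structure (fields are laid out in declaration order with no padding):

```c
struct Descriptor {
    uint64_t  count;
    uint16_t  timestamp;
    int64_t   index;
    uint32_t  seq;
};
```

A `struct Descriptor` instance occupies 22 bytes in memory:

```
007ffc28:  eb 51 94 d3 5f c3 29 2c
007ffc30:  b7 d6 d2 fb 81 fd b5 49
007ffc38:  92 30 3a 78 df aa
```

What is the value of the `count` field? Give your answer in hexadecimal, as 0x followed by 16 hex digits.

`count` is the first field, at byte offset 0, occupying 8 bytes.
Bytes at offsets 0..7: EB 51 94 D3 5F C3 29 2C.
Little-endian: lowest address holds the least-significant byte.
Reassemble most-significant byte first: 2C 29 C3 5F D3 94 51 EB → 0x2C29C35FD39451EB.

0x2C29C35FD39451EB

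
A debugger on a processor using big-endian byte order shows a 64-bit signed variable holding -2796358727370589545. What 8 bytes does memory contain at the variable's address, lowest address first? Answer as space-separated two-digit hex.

Two's complement of -2796358727370589545 in 64 bits: 2796358727370589545 = 0x26CEA972617CC569; invert → 0xD931568D9E833A96; add 1 → 0xD931568D9E833A97.
Split into bytes (most-significant first): D9 31 56 8D 9E 83 3A 97.
Big-endian stores the most-significant byte at the lowest address.
So the memory order matches the most-significant-first order: D9 31 56 8D 9E 83 3A 97.

D9 31 56 8D 9E 83 3A 97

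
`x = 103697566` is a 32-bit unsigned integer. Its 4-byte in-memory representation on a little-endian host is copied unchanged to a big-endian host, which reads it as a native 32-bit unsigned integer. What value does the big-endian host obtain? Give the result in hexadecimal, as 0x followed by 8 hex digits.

0x9E4C2E06

103697566 in 32-bit hexadecimal is 0x062E4C9E.
Stored little-endian, the bytes at ascending addresses are 9E 4C 2E 06.
Read back as big-endian, the last byte is least significant, giving 0x9E4C2E06.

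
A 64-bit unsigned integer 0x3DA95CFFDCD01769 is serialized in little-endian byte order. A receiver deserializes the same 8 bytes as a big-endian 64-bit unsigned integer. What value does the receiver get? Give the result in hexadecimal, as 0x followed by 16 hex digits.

0x6917D0DCFF5CA93D

Stored little-endian, the bytes at ascending addresses are 69 17 D0 DC FF 5C A9 3D.
Read back as big-endian, the last byte is least significant, giving 0x6917D0DCFF5CA93D.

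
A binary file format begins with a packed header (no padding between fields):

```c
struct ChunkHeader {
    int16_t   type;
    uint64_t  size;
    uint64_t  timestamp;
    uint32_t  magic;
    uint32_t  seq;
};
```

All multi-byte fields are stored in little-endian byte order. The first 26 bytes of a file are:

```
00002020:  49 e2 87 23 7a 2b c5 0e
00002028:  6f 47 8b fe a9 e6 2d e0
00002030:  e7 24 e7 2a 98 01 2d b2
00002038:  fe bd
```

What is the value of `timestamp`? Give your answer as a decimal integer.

`timestamp` follows `type` (2 B), `size` (8 B), so it starts at offset 2 + 8 = 10 and occupies 8 bytes.
Bytes at offsets 10..17: 8B FE A9 E6 2D E0 E7 24.
In little-endian order the low byte comes first in memory.
Reassemble most-significant byte first: 24 E7 E0 2D E6 A9 FE 8B → 0x24E7E02DE6A9FE8B.
0x24E7E02DE6A9FE8B = 2659340592733617803.

2659340592733617803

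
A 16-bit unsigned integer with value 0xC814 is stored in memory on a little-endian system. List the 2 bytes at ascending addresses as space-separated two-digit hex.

Split into bytes (most-significant first): C8 14.
Little-endian: lowest address holds the least-significant byte.
So at ascending addresses the bytes are 14 C8.

14 C8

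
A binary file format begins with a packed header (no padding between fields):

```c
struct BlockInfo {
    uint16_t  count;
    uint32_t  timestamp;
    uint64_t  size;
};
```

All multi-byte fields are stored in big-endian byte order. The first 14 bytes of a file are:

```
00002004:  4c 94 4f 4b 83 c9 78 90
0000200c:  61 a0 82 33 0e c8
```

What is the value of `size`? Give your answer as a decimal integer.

`size` follows `count` (2 B), `timestamp` (4 B), so it starts at offset 2 + 4 = 6 and occupies 8 bytes.
Bytes at offsets 6..13: 78 90 61 A0 82 33 0E C8.
In big-endian order the high byte comes first in memory.
The bytes are already most-significant first: 0x789061A082330EC8.
0x789061A082330EC8 = 8687551023204732616.

8687551023204732616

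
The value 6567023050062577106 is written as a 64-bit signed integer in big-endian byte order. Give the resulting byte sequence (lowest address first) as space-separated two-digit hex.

6567023050062577106 in hexadecimal, padded to 64 bits, is 0x5B22C0ABA2C83DD2.
Split into bytes (most-significant first): 5B 22 C0 AB A2 C8 3D D2.
In big-endian order the high byte comes first in memory.
So the memory order matches the most-significant-first order: 5B 22 C0 AB A2 C8 3D D2.

5B 22 C0 AB A2 C8 3D D2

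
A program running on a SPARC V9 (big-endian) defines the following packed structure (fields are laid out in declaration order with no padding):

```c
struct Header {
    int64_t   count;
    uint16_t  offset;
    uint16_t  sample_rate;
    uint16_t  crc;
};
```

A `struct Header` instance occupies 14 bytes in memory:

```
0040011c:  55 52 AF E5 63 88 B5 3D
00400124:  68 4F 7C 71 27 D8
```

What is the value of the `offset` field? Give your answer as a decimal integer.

`offset` follows `count` (8 bytes), so it starts at byte offset 8 and occupies 2 bytes.
Bytes at offsets 8..9: 68 4F.
Big-endian: lowest address holds the most-significant byte.
The bytes are already most-significant first: 0x684F.
0x684F = 26703.

26703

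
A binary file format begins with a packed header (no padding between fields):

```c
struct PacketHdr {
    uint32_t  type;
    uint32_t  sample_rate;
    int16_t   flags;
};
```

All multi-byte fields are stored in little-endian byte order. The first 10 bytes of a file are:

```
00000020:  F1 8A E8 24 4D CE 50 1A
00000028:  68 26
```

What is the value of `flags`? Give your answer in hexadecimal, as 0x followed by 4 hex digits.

0x2668

`flags` follows `type` (4 B), `sample_rate` (4 B), so it starts at offset 4 + 4 = 8 and occupies 2 bytes.
Bytes at offsets 8..9: 68 26.
In little-endian order the low byte comes first in memory.
Reassemble most-significant byte first: 26 68 → 0x2668.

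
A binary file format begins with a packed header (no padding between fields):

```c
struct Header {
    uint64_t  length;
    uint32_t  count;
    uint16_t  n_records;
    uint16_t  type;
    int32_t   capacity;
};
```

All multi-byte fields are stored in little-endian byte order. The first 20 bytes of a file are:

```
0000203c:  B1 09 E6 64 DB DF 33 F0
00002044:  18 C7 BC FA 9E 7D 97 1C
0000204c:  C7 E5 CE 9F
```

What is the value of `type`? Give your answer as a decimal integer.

7319

`type` follows `length` (8 B), `count` (4 B), `n_records` (2 B), so it starts at offset 8 + 4 + 2 = 14 and occupies 2 bytes.
Bytes at offsets 14..15: 97 1C.
In little-endian order the low byte comes first in memory.
Reassemble most-significant byte first: 1C 97 → 0x1C97.
0x1C97 = 7319.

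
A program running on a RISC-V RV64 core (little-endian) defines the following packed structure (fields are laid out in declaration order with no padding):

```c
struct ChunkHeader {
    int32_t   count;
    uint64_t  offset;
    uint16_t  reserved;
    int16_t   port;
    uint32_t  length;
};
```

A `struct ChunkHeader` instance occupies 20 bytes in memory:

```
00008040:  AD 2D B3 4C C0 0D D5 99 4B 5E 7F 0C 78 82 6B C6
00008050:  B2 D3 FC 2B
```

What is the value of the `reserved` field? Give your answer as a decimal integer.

33400

`reserved` follows `count` (4 B), `offset` (8 B), so it starts at offset 4 + 8 = 12 and occupies 2 bytes.
Bytes at offsets 12..13: 78 82.
Little-endian stores the least-significant byte at the lowest address.
Reassemble most-significant byte first: 82 78 → 0x8278.
0x8278 = 33400.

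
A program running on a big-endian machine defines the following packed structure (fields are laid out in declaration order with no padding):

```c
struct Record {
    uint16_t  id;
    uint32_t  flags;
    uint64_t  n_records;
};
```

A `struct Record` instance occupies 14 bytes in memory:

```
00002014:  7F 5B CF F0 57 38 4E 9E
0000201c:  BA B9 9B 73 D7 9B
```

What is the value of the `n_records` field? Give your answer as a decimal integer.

`n_records` follows `id` (2 B), `flags` (4 B), so it starts at offset 2 + 4 = 6 and occupies 8 bytes.
Bytes at offsets 6..13: 4E 9E BA B9 9B 73 D7 9B.
In big-endian order the high byte comes first in memory.
The bytes are already most-significant first: 0x4E9EBAB99B73D79B.
0x4E9EBAB99B73D79B = 5665170687618439067.

5665170687618439067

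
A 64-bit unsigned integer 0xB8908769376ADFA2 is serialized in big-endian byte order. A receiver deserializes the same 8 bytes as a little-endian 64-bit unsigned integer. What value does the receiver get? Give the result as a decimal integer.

Stored big-endian, the bytes at ascending addresses are B8 90 87 69 37 6A DF A2.
Read back as little-endian, the first byte is least significant, giving 0xA2DF6A37698790B8.
0xA2DF6A37698790B8 = 11736215940177039544.

11736215940177039544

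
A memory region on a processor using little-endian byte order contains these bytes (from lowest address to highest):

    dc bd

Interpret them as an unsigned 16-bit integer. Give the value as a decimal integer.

48604

Little-endian: lowest address holds the least-significant byte.
Reassemble most-significant byte first: BD DC → 0xBDDC.
0xBDDC = 48604.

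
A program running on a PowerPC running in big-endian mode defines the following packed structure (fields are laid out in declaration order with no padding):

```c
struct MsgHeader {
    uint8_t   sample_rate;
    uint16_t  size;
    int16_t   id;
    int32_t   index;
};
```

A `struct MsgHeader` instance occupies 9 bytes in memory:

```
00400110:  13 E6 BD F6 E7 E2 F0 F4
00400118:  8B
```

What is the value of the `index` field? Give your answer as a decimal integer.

`index` follows `sample_rate` (1 B), `size` (2 B), `id` (2 B), so it starts at offset 1 + 2 + 2 = 5 and occupies 4 bytes.
Bytes at offsets 5..8: E2 F0 F4 8B.
In big-endian order the high byte comes first in memory.
The bytes are already most-significant first: 0xE2F0F48B.
Top bit is set, so as a signed 32-bit value this is 0xE2F0F48B − 2^32 = -487525237.

-487525237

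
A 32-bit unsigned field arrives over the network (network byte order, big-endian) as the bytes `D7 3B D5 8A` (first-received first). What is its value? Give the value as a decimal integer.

3611022730

In big-endian order the high byte comes first in memory.
The bytes are already most-significant first: 0xD73BD58A.
0xD73BD58A = 3611022730.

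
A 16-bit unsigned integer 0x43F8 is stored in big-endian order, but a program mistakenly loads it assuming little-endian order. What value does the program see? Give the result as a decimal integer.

Stored big-endian, the bytes at ascending addresses are 43 F8.
Read back as little-endian, the first byte is least significant, giving 0xF843.
0xF843 = 63555.

63555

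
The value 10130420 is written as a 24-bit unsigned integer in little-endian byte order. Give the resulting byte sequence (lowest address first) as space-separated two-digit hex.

F4 93 9A

10130420 in hexadecimal, padded to 24 bits, is 0x9A93F4.
Split into bytes (most-significant first): 9A 93 F4.
In little-endian order the low byte comes first in memory.
So at ascending addresses the bytes are F4 93 9A.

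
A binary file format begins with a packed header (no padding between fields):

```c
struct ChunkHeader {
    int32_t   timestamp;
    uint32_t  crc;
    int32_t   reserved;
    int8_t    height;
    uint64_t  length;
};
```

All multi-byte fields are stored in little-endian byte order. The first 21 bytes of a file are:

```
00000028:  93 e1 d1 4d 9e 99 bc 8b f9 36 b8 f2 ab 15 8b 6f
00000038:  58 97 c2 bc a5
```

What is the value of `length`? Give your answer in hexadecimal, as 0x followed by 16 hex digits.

`length` follows `timestamp` (4 B), `crc` (4 B), `reserved` (4 B), `height` (1 B), so it starts at offset 4 + 4 + 4 + 1 = 13 and occupies 8 bytes.
Bytes at offsets 13..20: 15 8B 6F 58 97 C2 BC A5.
Little-endian stores the least-significant byte at the lowest address.
Reassemble most-significant byte first: A5 BC C2 97 58 6F 8B 15 → 0xA5BCC297586F8B15.

0xA5BCC297586F8B15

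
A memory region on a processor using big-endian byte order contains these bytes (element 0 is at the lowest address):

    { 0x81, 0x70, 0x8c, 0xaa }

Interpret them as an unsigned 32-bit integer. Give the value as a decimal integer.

Big-endian stores the most-significant byte at the lowest address.
The bytes are already most-significant first: 0x81708CAA.
0x81708CAA = 2171636906.

2171636906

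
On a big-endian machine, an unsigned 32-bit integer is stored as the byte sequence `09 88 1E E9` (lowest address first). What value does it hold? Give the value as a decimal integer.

159915753

In big-endian order the high byte comes first in memory.
The bytes are already most-significant first: 0x09881EE9.
0x09881EE9 = 159915753.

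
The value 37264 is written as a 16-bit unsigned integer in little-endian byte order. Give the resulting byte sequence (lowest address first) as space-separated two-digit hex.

37264 in hexadecimal, padded to 16 bits, is 0x9190.
Split into bytes (most-significant first): 91 90.
Little-endian: lowest address holds the least-significant byte.
So at ascending addresses the bytes are 90 91.

90 91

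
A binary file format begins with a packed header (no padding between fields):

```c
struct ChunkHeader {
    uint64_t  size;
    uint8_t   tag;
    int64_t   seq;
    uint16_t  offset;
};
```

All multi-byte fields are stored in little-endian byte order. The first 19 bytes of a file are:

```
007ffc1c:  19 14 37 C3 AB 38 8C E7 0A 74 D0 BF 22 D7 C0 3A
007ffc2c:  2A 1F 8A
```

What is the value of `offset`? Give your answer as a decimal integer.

`offset` follows `size` (8 B), `tag` (1 B), `seq` (8 B), so it starts at offset 8 + 1 + 8 = 17 and occupies 2 bytes.
Bytes at offsets 17..18: 1F 8A.
Little-endian stores the least-significant byte at the lowest address.
Reassemble most-significant byte first: 8A 1F → 0x8A1F.
0x8A1F = 35359.

35359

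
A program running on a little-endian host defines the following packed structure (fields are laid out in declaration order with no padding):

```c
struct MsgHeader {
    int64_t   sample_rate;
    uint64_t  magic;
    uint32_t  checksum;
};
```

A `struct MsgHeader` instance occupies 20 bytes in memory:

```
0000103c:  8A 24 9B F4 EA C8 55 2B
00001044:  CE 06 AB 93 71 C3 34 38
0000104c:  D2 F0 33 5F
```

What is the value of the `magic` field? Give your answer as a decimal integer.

4050076857489098446

`magic` follows `sample_rate` (8 bytes), so it starts at byte offset 8 and occupies 8 bytes.
Bytes at offsets 8..15: CE 06 AB 93 71 C3 34 38.
Little-endian stores the least-significant byte at the lowest address.
Reassemble most-significant byte first: 38 34 C3 71 93 AB 06 CE → 0x3834C37193AB06CE.
0x3834C37193AB06CE = 4050076857489098446.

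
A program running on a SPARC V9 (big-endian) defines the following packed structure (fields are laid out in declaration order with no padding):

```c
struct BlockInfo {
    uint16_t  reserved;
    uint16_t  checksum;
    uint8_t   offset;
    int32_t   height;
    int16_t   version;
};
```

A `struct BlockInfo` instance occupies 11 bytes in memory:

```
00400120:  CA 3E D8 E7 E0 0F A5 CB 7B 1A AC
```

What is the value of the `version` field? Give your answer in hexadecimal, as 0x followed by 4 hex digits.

0x1AAC

`version` follows `reserved` (2 B), `checksum` (2 B), `offset` (1 B), `height` (4 B), so it starts at offset 2 + 2 + 1 + 4 = 9 and occupies 2 bytes.
Bytes at offsets 9..10: 1A AC.
Big-endian: lowest address holds the most-significant byte.
The bytes are already most-significant first: 0x1AAC.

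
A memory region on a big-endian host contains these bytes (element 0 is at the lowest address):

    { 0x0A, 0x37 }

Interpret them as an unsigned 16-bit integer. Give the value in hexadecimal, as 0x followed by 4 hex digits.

0x0A37

Big-endian stores the most-significant byte at the lowest address.
The bytes are already most-significant first: 0x0A37.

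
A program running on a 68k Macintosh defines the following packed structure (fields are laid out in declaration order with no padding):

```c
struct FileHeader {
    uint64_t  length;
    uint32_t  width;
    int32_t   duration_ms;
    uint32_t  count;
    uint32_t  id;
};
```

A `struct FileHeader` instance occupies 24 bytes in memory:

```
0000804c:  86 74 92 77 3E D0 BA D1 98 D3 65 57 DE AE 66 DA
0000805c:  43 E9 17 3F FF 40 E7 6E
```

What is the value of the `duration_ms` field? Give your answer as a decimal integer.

`duration_ms` follows `length` (8 B), `width` (4 B), so it starts at offset 8 + 4 = 12 and occupies 4 bytes.
Bytes at offsets 12..15: DE AE 66 DA.
Big-endian stores the most-significant byte at the lowest address.
The bytes are already most-significant first: 0xDEAE66DA.
Top bit is set, so as a signed 32-bit value this is 0xDEAE66DA − 2^32 = -558995750.

-558995750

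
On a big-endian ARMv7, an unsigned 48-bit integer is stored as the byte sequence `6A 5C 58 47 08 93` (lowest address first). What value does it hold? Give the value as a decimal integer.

116944850585747

Big-endian: lowest address holds the most-significant byte.
The bytes are already most-significant first: 0x6A5C58470893.
0x6A5C58470893 = 116944850585747.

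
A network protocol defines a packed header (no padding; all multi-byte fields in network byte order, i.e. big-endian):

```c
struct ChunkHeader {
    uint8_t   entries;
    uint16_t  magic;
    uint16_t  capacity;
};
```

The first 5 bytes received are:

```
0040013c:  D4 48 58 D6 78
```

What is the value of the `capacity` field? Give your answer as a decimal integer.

`capacity` follows `entries` (1 B), `magic` (2 B), so it starts at offset 1 + 2 = 3 and occupies 2 bytes.
Bytes at offsets 3..4: D6 78.
In big-endian order the high byte comes first in memory.
The bytes are already most-significant first: 0xD678.
0xD678 = 54904.

54904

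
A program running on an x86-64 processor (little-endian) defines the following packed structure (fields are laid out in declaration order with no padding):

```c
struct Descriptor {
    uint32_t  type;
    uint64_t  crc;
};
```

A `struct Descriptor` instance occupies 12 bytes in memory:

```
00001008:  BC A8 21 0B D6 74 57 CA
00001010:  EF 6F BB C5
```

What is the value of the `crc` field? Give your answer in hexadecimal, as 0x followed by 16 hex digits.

`crc` follows `type` (4 bytes), so it starts at byte offset 4 and occupies 8 bytes.
Bytes at offsets 4..11: D6 74 57 CA EF 6F BB C5.
Little-endian: lowest address holds the least-significant byte.
Reassemble most-significant byte first: C5 BB 6F EF CA 57 74 D6 → 0xC5BB6FEFCA5774D6.

0xC5BB6FEFCA5774D6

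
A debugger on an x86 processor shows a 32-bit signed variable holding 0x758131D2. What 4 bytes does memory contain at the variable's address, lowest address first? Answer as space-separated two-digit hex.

D2 31 81 75

Split into bytes (most-significant first): 75 81 31 D2.
In little-endian order the low byte comes first in memory.
So at ascending addresses the bytes are D2 31 81 75.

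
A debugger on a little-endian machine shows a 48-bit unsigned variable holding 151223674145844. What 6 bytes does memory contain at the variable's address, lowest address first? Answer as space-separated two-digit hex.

151223674145844 in hexadecimal, padded to 48 bits, is 0x898981610C34.
Split into bytes (most-significant first): 89 89 81 61 0C 34.
Little-endian stores the least-significant byte at the lowest address.
So at ascending addresses the bytes are 34 0C 61 81 89 89.

34 0C 61 81 89 89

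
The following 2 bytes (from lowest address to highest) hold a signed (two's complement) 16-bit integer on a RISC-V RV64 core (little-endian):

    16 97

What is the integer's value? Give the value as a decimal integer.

Little-endian: lowest address holds the least-significant byte.
Reassemble most-significant byte first: 97 16 → 0x9716.
Top bit is set, so as a signed 16-bit value this is 0x9716 − 2^16 = -26858.

-26858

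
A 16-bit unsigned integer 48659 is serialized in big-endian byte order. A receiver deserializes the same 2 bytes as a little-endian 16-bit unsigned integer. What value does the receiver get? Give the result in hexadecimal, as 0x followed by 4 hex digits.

0x13BE

48659 in 16-bit hexadecimal is 0xBE13.
Stored big-endian, the bytes at ascending addresses are BE 13.
Read back as little-endian, the first byte is least significant, giving 0x13BE.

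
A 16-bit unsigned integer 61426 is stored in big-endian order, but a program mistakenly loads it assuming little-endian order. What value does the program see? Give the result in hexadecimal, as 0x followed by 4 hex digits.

61426 in 16-bit hexadecimal is 0xEFF2.
Stored big-endian, the bytes at ascending addresses are EF F2.
Read back as little-endian, the first byte is least significant, giving 0xF2EF.

0xF2EF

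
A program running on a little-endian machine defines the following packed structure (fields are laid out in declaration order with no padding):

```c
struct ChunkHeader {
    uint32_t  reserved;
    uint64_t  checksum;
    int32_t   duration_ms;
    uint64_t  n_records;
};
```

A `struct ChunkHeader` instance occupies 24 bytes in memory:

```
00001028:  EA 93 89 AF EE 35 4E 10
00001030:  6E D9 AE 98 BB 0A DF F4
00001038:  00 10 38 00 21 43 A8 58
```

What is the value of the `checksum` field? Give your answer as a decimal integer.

`checksum` follows `reserved` (4 bytes), so it starts at byte offset 4 and occupies 8 bytes.
Bytes at offsets 4..11: EE 35 4E 10 6E D9 AE 98.
In little-endian order the low byte comes first in memory.
Reassemble most-significant byte first: 98 AE D9 6E 10 4E 35 EE → 0x98AED96E104E35EE.
0x98AED96E104E35EE = 11001970006455891438.

11001970006455891438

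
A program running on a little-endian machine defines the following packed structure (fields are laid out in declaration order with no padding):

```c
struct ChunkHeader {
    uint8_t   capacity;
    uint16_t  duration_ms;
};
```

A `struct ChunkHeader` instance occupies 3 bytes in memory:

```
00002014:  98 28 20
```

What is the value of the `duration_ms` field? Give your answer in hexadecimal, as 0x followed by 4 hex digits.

`duration_ms` follows `capacity` (1 byte), so it starts at byte offset 1 and occupies 2 bytes.
Bytes at offsets 1..2: 28 20.
Little-endian: lowest address holds the least-significant byte.
Reassemble most-significant byte first: 20 28 → 0x2028.

0x2028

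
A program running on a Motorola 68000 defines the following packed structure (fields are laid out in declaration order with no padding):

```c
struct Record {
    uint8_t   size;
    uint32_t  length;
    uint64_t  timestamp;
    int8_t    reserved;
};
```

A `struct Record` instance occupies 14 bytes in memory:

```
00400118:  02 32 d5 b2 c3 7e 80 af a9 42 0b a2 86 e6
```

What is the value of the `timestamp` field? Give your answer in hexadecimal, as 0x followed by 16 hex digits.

0x7E80AFA9420BA286

`timestamp` follows `size` (1 B), `length` (4 B), so it starts at offset 1 + 4 = 5 and occupies 8 bytes.
Bytes at offsets 5..12: 7E 80 AF A9 42 0B A2 86.
Big-endian stores the most-significant byte at the lowest address.
The bytes are already most-significant first: 0x7E80AFA9420BA286.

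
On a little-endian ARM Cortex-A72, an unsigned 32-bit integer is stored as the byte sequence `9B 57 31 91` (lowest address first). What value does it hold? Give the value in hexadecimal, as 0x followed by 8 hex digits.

Little-endian: lowest address holds the least-significant byte.
Reassemble most-significant byte first: 91 31 57 9B → 0x9131579B.

0x9131579B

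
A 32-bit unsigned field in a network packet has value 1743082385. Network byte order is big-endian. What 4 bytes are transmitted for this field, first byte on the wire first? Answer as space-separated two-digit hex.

67 E5 53 91

1743082385 in hexadecimal, padded to 32 bits, is 0x67E55391.
Split into bytes (most-significant first): 67 E5 53 91.
Big-endian: lowest address holds the most-significant byte.
So the memory order matches the most-significant-first order: 67 E5 53 91.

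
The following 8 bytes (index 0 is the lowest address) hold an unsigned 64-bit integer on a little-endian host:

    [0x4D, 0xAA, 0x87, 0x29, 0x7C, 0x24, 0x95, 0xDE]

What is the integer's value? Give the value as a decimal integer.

Little-endian: lowest address holds the least-significant byte.
Reassemble most-significant byte first: DE 95 24 7C 29 87 AA 4D → 0xDE95247C2987AA4D.
0xDE95247C2987AA4D = 16038765763641190989.

16038765763641190989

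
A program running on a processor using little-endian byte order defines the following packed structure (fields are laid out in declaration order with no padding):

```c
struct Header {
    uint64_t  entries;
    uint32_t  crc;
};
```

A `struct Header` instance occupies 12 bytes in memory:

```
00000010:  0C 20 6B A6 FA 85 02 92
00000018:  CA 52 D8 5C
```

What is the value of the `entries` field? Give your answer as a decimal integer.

`entries` is the first field, at byte offset 0, occupying 8 bytes.
Bytes at offsets 0..7: 0C 20 6B A6 FA 85 02 92.
Little-endian: lowest address holds the least-significant byte.
Reassemble most-significant byte first: 92 02 85 FA A6 6B 20 0C → 0x920285FAA66B200C.
0x920285FAA66B200C = 10521118991071256588.

10521118991071256588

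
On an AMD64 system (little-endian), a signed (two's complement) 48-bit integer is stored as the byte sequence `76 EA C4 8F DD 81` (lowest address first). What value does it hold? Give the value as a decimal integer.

Little-endian: lowest address holds the least-significant byte.
Reassemble most-significant byte first: 81 DD 8F C4 EA 76 → 0x81DD8FC4EA76.
Top bit is set, so as a signed 48-bit value this is 0x81DD8FC4EA76 − 2^48 = -138686376908170.

-138686376908170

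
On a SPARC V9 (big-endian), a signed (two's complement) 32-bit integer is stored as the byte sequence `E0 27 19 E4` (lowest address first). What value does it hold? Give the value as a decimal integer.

Big-endian stores the most-significant byte at the lowest address.
The bytes are already most-significant first: 0xE02719E4.
Top bit is set, so as a signed 32-bit value this is 0xE02719E4 − 2^32 = -534308380.

-534308380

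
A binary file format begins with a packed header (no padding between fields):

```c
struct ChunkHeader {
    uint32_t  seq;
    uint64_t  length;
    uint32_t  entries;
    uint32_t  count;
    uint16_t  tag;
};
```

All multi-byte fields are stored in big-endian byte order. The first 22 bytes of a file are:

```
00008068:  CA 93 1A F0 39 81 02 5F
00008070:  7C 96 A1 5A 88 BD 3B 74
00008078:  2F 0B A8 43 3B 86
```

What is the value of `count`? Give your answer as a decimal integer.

789293123

`count` follows `seq` (4 B), `length` (8 B), `entries` (4 B), so it starts at offset 4 + 8 + 4 = 16 and occupies 4 bytes.
Bytes at offsets 16..19: 2F 0B A8 43.
Big-endian stores the most-significant byte at the lowest address.
The bytes are already most-significant first: 0x2F0BA843.
0x2F0BA843 = 789293123.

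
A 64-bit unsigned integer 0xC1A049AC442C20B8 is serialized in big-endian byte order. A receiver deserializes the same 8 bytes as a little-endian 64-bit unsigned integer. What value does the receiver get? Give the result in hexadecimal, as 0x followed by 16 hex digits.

Stored big-endian, the bytes at ascending addresses are C1 A0 49 AC 44 2C 20 B8.
Read back as little-endian, the first byte is least significant, giving 0xB8202C44AC49A0C1.

0xB8202C44AC49A0C1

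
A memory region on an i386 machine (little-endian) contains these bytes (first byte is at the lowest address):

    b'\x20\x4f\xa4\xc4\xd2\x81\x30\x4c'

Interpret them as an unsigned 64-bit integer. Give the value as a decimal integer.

5490030688006852384

In little-endian order the low byte comes first in memory.
Reassemble most-significant byte first: 4C 30 81 D2 C4 A4 4F 20 → 0x4C3081D2C4A44F20.
0x4C3081D2C4A44F20 = 5490030688006852384.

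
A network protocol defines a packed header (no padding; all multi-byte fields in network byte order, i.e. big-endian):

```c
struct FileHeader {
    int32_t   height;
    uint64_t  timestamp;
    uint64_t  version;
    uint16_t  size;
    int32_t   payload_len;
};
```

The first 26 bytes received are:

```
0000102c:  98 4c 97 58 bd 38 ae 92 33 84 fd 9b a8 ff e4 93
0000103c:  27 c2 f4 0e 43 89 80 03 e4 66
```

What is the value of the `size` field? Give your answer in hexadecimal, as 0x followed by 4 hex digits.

0x4389

`size` follows `height` (4 B), `timestamp` (8 B), `version` (8 B), so it starts at offset 4 + 8 + 8 = 20 and occupies 2 bytes.
Bytes at offsets 20..21: 43 89.
Big-endian: lowest address holds the most-significant byte.
The bytes are already most-significant first: 0x4389.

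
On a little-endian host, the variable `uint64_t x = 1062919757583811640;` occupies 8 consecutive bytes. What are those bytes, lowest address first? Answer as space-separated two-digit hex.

38 04 87 4F E3 3F C0 0E

1062919757583811640 in hexadecimal, padded to 64 bits, is 0x0EC03FE34F870438.
Split into bytes (most-significant first): 0E C0 3F E3 4F 87 04 38.
In little-endian order the low byte comes first in memory.
So at ascending addresses the bytes are 38 04 87 4F E3 3F C0 0E.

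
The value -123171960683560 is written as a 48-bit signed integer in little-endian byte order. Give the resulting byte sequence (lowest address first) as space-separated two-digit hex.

Two's complement of -123171960683560 in 48 bits: 123171960683560 = 0x700634F67C28; invert → 0x8FF9CB0983D7; add 1 → 0x8FF9CB0983D8.
Split into bytes (most-significant first): 8F F9 CB 09 83 D8.
Little-endian: lowest address holds the least-significant byte.
So at ascending addresses the bytes are D8 83 09 CB F9 8F.

D8 83 09 CB F9 8F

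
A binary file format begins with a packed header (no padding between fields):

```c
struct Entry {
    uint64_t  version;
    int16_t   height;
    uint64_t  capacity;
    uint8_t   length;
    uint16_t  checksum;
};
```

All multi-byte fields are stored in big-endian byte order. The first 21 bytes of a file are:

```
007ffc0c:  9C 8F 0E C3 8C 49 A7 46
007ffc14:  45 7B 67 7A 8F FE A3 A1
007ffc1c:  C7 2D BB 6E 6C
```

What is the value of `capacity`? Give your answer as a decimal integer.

`capacity` follows `version` (8 B), `height` (2 B), so it starts at offset 8 + 2 = 10 and occupies 8 bytes.
Bytes at offsets 10..17: 67 7A 8F FE A3 A1 C7 2D.
In big-endian order the high byte comes first in memory.
The bytes are already most-significant first: 0x677A8FFEA3A1C72D.
0x677A8FFEA3A1C72D = 7456430456895031085.

7456430456895031085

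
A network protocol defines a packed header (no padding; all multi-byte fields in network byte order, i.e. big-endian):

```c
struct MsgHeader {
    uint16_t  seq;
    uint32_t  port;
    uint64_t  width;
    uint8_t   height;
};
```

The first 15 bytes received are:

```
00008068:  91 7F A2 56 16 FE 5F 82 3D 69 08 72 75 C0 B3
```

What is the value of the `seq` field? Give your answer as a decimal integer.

`seq` is the first field, at byte offset 0, occupying 2 bytes.
Bytes at offsets 0..1: 91 7F.
Big-endian stores the most-significant byte at the lowest address.
The bytes are already most-significant first: 0x917F.
0x917F = 37247.

37247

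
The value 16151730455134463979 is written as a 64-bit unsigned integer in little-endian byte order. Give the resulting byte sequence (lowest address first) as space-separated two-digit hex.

EB E7 25 FE 45 79 26 E0

16151730455134463979 in hexadecimal, padded to 64 bits, is 0xE0267945FE25E7EB.
Split into bytes (most-significant first): E0 26 79 45 FE 25 E7 EB.
Little-endian: lowest address holds the least-significant byte.
So at ascending addresses the bytes are EB E7 25 FE 45 79 26 E0.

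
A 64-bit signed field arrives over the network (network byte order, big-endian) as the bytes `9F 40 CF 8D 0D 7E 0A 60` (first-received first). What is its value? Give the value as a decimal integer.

Big-endian stores the most-significant byte at the lowest address.
The bytes are already most-significant first: 0x9F40CF8D0D7E0A60.
Top bit is set, so as a signed 64-bit value this is 0x9F40CF8D0D7E0A60 − 2^64 = -6971344018445825440.

-6971344018445825440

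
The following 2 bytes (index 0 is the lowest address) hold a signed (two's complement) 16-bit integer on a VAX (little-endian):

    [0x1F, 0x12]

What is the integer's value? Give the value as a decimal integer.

4639

Little-endian stores the least-significant byte at the lowest address.
Reassemble most-significant byte first: 12 1F → 0x121F.
0x121F = 4639.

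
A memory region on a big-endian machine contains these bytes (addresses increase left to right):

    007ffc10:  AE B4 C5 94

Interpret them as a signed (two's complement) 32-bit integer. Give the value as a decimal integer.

-1363884652

Big-endian: lowest address holds the most-significant byte.
The bytes are already most-significant first: 0xAEB4C594.
Top bit is set, so as a signed 32-bit value this is 0xAEB4C594 − 2^32 = -1363884652.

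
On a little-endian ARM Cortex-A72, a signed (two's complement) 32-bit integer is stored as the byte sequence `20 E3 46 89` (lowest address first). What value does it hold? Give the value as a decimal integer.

Little-endian: lowest address holds the least-significant byte.
Reassemble most-significant byte first: 89 46 E3 20 → 0x8946E320.
Top bit is set, so as a signed 32-bit value this is 0x8946E320 − 2^32 = -1991843040.

-1991843040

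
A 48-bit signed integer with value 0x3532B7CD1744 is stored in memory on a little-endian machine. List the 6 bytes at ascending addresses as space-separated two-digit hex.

44 17 CD B7 32 35

Split into bytes (most-significant first): 35 32 B7 CD 17 44.
In little-endian order the low byte comes first in memory.
So at ascending addresses the bytes are 44 17 CD B7 32 35.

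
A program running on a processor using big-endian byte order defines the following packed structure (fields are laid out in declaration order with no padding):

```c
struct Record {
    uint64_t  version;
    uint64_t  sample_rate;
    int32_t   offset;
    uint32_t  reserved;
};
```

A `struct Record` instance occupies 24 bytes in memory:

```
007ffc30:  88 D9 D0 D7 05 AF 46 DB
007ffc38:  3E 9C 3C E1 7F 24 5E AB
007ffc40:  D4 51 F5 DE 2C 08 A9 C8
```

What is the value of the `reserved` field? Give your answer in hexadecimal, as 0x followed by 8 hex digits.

`reserved` follows `version` (8 B), `sample_rate` (8 B), `offset` (4 B), so it starts at offset 8 + 8 + 4 = 20 and occupies 4 bytes.
Bytes at offsets 20..23: 2C 08 A9 C8.
Big-endian: lowest address holds the most-significant byte.
The bytes are already most-significant first: 0x2C08A9C8.

0x2C08A9C8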